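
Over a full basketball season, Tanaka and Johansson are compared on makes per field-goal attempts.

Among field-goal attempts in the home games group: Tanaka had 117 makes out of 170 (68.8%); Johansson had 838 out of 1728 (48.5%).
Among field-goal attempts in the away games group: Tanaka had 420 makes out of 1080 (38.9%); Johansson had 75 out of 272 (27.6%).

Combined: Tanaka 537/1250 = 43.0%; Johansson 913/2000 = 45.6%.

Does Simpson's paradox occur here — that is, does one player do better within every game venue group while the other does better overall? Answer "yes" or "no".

yes

Within each game venue level (home games 68.8% vs 48.5%; away games 38.9% vs 27.6%), Tanaka has the higher rate every time. Pooled: 43.0% vs 45.6% — Johansson has the higher rate overall. The two comparisons disagree.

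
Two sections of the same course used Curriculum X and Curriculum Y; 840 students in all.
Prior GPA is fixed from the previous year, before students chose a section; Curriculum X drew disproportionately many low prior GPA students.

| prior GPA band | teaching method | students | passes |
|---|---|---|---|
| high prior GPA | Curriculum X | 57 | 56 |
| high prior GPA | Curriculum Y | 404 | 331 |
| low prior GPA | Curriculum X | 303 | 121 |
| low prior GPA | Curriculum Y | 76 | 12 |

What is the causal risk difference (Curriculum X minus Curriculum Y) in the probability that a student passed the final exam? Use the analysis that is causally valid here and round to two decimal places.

Curriculum X is higher inside every prior GPA band stratum but Curriculum Y is higher in aggregate. Whether to stratify depends on how prior GPA band relates to the teaching method.
Prior GPA band satisfies the back-door criterion: it is not a descendant of the teaching method, and it blocks the spurious path from teaching method to outcome. Adjusting for it (i.e., using the within-prior GPA band rates) gives the causal effect.
Adjusting over the population distribution of prior GPA band: 0.549·(0.982−0.819) + 0.451·(0.399−0.158) = +0.198.

+0.20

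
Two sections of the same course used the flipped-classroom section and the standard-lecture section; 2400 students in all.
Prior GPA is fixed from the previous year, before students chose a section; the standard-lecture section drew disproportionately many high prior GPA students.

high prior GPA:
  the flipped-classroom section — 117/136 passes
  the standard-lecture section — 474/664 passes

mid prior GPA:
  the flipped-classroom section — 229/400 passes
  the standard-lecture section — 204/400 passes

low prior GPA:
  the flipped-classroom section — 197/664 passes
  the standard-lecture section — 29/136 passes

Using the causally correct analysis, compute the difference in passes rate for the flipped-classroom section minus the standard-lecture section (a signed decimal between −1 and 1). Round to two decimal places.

+0.10

Prior GPA band differs across teaching methods for reasons unrelated to any effect of the teaching method itself, and it separately predicts the outcome — a classic confounder. We must compare within prior GPA band levels.
Adjusting over the population distribution of prior GPA band: 0.333·(0.860−0.714) + 0.333·(0.573−0.510) + 0.333·(0.297−0.213) = +0.097.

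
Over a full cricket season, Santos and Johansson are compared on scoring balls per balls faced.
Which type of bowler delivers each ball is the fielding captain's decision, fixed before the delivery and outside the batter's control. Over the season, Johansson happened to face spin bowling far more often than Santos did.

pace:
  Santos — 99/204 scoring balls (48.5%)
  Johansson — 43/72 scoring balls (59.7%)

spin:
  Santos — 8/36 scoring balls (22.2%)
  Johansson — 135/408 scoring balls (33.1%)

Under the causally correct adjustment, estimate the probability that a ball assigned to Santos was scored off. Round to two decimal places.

Within every bowling type level Johansson has the higher rate, yet pooled Santos does — Simpson's reversal.
Bowling type satisfies the back-door criterion: it is not a descendant of the player, and it blocks the spurious path from player to outcome. Adjusting for it (i.e., using the within-bowling type rates) gives the causal effect.
Standardising Santos to the population bowling type mix: 0.383·99/204 + 0.617·8/36 = 0.323.

0.32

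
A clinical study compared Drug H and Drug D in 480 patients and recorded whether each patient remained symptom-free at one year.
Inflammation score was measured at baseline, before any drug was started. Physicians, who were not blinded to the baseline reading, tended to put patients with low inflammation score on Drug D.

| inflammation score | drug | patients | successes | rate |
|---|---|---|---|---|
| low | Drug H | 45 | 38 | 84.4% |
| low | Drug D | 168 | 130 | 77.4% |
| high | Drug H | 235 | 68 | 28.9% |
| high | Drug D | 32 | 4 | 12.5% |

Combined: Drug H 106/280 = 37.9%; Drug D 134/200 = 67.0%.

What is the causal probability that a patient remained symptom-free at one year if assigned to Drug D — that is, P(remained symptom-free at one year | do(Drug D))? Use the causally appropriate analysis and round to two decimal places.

0.41

Here inflammation score is a common cause — it drives both which drug a case falls under and the outcome. The crude comparison mixes populations; the stratum-specific rates are the causally relevant ones.
Standardising Drug D to the population inflammation score mix: 0.444·130/168 + 0.556·4/32 = 0.413.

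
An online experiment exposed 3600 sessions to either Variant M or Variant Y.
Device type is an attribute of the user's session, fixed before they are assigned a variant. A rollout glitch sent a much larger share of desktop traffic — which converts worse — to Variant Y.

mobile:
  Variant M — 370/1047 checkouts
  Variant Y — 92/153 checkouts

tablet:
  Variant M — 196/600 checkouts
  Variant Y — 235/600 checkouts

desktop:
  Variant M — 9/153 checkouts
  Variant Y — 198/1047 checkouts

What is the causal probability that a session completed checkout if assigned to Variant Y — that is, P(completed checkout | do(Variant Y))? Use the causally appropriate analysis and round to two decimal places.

0.39

Device type is set before the variant has any effect — it is not caused by the variant — and it independently drives the outcome. That makes it a confounder, so the causal comparison is within device type levels.
Standardising Variant Y to the population device type mix: 0.333·92/153 + 0.333·235/600 + 0.333·198/1047 = 0.394.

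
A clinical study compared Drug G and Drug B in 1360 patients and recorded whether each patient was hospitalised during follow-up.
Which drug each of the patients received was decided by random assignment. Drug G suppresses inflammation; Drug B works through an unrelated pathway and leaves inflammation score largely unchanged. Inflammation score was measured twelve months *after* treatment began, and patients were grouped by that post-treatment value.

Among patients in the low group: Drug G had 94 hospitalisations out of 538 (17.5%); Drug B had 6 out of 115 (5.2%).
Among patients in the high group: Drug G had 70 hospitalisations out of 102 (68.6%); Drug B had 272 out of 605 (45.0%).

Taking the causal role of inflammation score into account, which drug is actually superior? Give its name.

Drug G

Stratifying would compare drugs among patients the drugs themselves sorted into inflammation score groups — a form of selection on an intermediate. The unconditioned pooled rates give the total causal effect.
Pooled: Drug G 25.6% vs Drug B 38.6%; Drug G is lower overall.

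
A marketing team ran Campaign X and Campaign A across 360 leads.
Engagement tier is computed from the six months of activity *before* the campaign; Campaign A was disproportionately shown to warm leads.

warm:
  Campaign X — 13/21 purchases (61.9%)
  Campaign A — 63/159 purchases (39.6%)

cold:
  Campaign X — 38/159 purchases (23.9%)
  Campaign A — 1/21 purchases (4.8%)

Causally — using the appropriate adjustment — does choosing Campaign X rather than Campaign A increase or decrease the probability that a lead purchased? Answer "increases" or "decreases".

The stratified and pooled comparisons disagree (Campaign X wins within each engagement tier; Campaign A wins overall), so the answer turns on the causal role of engagement tier.
Here engagement tier is a common cause — it drives both which campaign a case falls under and the outcome. The crude comparison mixes populations; the stratum-specific rates are the causally relevant ones.
Within each level — warm: 61.9% vs 39.6%; cold: 23.9% vs 4.8% — Campaign X is higher every time.

increases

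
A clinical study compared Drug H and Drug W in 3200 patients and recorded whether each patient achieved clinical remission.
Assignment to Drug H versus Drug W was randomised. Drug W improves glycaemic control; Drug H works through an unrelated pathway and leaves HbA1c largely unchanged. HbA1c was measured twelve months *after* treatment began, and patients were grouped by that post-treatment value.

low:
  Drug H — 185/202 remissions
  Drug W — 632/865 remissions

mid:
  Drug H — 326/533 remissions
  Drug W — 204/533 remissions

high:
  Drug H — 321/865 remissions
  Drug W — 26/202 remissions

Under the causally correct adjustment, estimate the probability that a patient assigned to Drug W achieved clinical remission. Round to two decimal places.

0.54

The HbA1c-specific comparison favours Drug H throughout, but the pooled figures favour Drug W. The question is whether to condition on HbA1c.
Stratifying would compare drugs among patients the drugs themselves sorted into HbA1c groups — a form of selection on an intermediate. The unconditioned pooled rates give the total causal effect.
So P(outcome | do(Drug W)) is just the pooled rate for Drug W: 862/1600 = 0.539.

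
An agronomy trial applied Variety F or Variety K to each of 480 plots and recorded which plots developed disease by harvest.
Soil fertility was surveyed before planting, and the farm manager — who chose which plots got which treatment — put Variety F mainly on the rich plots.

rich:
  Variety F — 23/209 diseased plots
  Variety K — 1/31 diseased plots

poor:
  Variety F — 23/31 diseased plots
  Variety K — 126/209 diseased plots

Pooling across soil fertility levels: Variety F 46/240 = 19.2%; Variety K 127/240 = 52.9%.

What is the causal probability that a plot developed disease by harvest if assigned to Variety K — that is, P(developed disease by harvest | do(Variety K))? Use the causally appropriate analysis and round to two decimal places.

0.32

Soil fertility differs across varietys for reasons unrelated to any effect of the variety itself, and it separately predicts the outcome — a classic confounder. We must compare within soil fertility levels.
Standardising Variety K to the population soil fertility mix: 0.500·1/31 + 0.500·126/209 = 0.318.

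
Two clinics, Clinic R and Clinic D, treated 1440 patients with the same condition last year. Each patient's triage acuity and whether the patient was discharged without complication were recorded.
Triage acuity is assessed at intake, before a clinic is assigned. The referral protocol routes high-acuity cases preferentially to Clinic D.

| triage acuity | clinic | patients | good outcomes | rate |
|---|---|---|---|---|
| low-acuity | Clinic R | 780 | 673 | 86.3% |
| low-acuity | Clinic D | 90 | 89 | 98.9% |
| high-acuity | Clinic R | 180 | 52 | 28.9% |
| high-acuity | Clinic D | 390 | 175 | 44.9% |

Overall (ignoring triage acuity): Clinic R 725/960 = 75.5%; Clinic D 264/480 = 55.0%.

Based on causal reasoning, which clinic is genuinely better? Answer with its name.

Clinic D

The triage acuity-specific comparison favours Clinic D throughout, but the pooled figures favour Clinic R. The question is whether to condition on triage acuity.
Nothing the clinic does changes triage acuity; the imbalance is an allocation artefact. With triage acuity also predicting the outcome, the pooled figure is confounded, and the within-stratum comparison is the causal one.
Within each level — low-acuity: 86.3% vs 98.9%; high-acuity: 28.9% vs 44.9% — Clinic D is higher every time.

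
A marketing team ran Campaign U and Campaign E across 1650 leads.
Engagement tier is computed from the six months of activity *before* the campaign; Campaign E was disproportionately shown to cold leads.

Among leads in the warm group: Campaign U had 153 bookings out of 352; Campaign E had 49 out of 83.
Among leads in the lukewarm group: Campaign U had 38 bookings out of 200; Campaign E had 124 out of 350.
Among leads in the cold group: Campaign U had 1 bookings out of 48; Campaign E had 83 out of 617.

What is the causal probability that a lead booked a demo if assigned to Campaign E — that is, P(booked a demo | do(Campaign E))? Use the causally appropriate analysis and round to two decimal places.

0.33

Engagement tier satisfies the back-door criterion: it is not a descendant of the campaign, and it blocks the spurious path from campaign to outcome. Adjusting for it (i.e., using the within-engagement tier rates) gives the causal effect.
Standardising Campaign E to the population engagement tier mix: 0.264·49/83 + 0.333·124/350 + 0.403·83/617 = 0.328.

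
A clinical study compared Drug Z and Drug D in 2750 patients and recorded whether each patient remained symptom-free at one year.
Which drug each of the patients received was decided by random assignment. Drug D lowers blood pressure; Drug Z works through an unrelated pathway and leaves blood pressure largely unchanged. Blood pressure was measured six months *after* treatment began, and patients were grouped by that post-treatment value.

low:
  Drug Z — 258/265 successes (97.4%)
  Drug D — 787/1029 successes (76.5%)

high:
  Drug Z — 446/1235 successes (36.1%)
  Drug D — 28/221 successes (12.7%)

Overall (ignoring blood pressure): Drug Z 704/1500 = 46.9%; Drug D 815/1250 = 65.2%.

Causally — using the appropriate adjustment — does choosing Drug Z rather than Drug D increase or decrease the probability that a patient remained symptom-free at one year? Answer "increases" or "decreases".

decreases

The stratified and pooled comparisons disagree (Drug Z wins within each blood pressure; Drug D wins overall), so the answer turns on the causal role of blood pressure.
Blood pressure lies on the pathway drug → blood pressure → outcome, so adjusting for it blocks the indirect effect. For the total causal effect of drug, use the unadjusted pooled rates.
Pooled: Drug Z 46.9% vs Drug D 65.2%; Drug D is higher overall.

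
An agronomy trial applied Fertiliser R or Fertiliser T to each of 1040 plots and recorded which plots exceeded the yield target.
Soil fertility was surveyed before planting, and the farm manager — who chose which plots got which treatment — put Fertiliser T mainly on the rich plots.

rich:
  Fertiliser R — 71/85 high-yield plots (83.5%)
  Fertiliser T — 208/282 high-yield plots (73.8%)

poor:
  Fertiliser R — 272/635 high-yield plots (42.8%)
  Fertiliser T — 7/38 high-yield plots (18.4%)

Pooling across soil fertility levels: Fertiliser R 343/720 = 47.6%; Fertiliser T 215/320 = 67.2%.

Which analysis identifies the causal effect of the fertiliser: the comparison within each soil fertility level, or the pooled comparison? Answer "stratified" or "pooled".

stratified

Here soil fertility is a common cause — it drives both which fertiliser a case falls under and the outcome. The crude comparison mixes populations; the stratum-specific rates are the causally relevant ones.
Within each level — rich: 83.5% vs 73.8%; poor: 42.8% vs 18.4% — Fertiliser R is higher every time.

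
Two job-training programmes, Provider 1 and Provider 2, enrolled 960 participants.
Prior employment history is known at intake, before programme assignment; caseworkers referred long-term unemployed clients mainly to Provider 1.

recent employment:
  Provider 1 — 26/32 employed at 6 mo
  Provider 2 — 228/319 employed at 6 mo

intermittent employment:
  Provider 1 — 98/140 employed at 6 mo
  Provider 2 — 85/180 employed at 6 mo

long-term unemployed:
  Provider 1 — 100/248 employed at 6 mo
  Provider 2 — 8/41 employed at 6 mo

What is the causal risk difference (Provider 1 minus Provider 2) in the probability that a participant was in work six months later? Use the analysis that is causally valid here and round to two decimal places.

Since prior employment history is a pre-existing factor (not a product of the programme) and it affects the outcome on its own, it is a confounder. The stratified rates, not the pooled rate, identify the causal effect.
Adjusting over the population distribution of prior employment history: 0.366·(0.812−0.715) + 0.333·(0.700−0.472) + 0.301·(0.403−0.195) = +0.174.

+0.17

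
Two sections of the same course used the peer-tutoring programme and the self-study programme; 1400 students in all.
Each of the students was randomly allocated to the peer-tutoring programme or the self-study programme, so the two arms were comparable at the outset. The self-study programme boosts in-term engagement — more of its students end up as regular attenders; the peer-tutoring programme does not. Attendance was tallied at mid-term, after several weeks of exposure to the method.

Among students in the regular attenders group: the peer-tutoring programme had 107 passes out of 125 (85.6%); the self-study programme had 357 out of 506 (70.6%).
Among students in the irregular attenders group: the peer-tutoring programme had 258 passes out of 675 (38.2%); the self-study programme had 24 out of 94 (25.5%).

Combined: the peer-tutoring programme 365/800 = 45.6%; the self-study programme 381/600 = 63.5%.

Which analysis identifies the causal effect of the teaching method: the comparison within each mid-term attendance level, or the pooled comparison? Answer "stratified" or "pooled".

pooled

The stratified and pooled comparisons disagree (the peer-tutoring programme wins within each mid-term attendance; the self-study programme wins overall), so the answer turns on the causal role of mid-term attendance.
Mid-term attendance is downstream of the teaching method. One should not condition on a consequence of treatment, so the overall rates are the right comparison.
Pooled: the peer-tutoring programme 45.6% vs the self-study programme 63.5%; the self-study programme is higher overall.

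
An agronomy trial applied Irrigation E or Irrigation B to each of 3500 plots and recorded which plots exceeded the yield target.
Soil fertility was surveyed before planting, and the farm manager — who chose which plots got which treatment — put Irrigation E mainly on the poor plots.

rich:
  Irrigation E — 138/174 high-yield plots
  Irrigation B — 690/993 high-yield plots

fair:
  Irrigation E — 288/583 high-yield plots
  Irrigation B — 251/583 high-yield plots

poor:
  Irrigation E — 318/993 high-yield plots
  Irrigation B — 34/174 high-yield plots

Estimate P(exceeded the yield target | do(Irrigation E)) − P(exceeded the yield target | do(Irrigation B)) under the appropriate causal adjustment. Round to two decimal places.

Irrigation E is higher inside every soil fertility stratum but Irrigation B is higher in aggregate. Whether to stratify depends on how soil fertility relates to the irrigation.
Soil fertility is set before the irrigation has any effect — it is not caused by the irrigation — and it independently drives the outcome. That makes it a confounder, so the causal comparison is within soil fertility levels.
Adjusting over the population distribution of soil fertility: 0.333·(0.793−0.695) + 0.333·(0.494−0.431) + 0.333·(0.320−0.195) = +0.096.

+0.10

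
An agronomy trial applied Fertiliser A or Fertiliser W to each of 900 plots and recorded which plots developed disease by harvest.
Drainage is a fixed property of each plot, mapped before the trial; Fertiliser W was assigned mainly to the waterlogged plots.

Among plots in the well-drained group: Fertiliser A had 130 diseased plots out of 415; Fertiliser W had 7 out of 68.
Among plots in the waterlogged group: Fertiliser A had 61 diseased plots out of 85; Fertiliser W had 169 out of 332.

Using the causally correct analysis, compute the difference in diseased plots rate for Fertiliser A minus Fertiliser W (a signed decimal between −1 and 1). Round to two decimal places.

+0.21

Here field drainage is a common cause — it drives both which fertiliser a case falls under and the outcome. The crude comparison mixes populations; the stratum-specific rates are the causally relevant ones.
Adjusting over the population distribution of field drainage: 0.537·(0.313−0.103) + 0.463·(0.718−0.509) = +0.210.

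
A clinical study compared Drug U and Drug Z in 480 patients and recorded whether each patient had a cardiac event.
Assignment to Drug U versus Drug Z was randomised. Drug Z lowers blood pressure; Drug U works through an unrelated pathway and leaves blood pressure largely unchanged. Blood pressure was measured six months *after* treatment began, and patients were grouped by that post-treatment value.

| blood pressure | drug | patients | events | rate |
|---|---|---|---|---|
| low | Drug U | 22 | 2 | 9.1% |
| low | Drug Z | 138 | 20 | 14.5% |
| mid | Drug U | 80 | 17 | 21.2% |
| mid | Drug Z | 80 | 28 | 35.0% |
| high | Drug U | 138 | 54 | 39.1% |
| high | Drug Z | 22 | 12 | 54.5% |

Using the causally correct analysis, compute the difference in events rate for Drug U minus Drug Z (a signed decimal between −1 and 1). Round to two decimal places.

+0.05

Stratifying would compare drugs among patients the drugs themselves sorted into blood pressure groups — a form of selection on an intermediate. The unconditioned pooled rates give the total causal effect.
The causal difference is the pooled difference: 0.304 − 0.250 = +0.054.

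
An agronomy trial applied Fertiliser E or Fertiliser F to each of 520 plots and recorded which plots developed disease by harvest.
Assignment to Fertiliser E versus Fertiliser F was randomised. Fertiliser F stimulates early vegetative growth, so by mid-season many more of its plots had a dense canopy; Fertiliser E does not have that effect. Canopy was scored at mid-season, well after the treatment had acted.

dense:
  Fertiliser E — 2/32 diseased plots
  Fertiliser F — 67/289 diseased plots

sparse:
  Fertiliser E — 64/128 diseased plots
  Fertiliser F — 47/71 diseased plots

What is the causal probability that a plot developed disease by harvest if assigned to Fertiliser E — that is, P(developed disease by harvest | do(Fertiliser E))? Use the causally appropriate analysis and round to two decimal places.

0.41

Fertiliser E is lower inside every mid-season canopy stratum but Fertiliser F is lower in aggregate. Whether to stratify depends on how mid-season canopy relates to the fertiliser.
Mid-season canopy is recorded after the fertiliser and is itself shifted by it — it sits on the causal path from fertiliser to outcome. Conditioning on a mediator would strip out part of the effect we want; the pooled comparison gives the total causal effect.
So P(outcome | do(Fertiliser E)) is just the pooled rate for Fertiliser E: 66/160 = 0.412.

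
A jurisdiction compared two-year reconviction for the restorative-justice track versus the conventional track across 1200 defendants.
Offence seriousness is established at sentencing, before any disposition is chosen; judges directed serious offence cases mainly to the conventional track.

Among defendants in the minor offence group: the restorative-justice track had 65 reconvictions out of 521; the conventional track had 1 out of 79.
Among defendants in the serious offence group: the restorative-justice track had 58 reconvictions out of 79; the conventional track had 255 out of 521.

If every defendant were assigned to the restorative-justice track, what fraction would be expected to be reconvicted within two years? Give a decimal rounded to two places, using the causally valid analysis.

0.43

Offence seriousness satisfies the back-door criterion: it is not a descendant of the disposition, and it blocks the spurious path from disposition to outcome. Adjusting for it (i.e., using the within-offence seriousness rates) gives the causal effect.
Standardising the restorative-justice track to the population offence seriousness mix: 0.500·65/521 + 0.500·58/79 = 0.429.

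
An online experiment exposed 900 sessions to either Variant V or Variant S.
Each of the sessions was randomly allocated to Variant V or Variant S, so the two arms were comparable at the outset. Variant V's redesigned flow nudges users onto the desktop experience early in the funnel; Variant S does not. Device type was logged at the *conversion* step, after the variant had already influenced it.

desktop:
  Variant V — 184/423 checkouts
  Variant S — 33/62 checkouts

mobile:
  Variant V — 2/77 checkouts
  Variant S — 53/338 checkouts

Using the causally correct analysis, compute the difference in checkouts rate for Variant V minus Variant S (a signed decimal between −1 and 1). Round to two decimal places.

Within every device type level Variant S has the higher rate, yet pooled Variant V does — Simpson's reversal.
Stratifying would compare variants among sessions the variants themselves sorted into device type groups — a form of selection on an intermediate. The unconditioned pooled rates give the total causal effect.
The causal difference is the pooled difference: 0.372 − 0.215 = +0.157.

+0.16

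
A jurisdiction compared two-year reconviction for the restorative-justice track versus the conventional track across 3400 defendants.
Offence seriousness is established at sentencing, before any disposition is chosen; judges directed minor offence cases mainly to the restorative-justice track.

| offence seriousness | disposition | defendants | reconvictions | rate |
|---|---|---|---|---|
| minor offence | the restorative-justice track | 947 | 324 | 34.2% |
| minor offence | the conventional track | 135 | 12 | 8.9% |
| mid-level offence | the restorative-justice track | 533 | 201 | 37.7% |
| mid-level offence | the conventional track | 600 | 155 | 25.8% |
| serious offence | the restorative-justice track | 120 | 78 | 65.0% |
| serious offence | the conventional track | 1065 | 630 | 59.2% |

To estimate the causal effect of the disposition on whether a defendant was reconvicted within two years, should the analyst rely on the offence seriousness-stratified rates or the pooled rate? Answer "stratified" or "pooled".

Here offence seriousness is a common cause — it drives both which disposition a case falls under and the outcome. The crude comparison mixes populations; the stratum-specific rates are the causally relevant ones.
Within each level — minor offence: 34.2% vs 8.9%; mid-level offence: 37.7% vs 25.8%; serious offence: 65.0% vs 59.2% — the conventional track is lower every time.

stratified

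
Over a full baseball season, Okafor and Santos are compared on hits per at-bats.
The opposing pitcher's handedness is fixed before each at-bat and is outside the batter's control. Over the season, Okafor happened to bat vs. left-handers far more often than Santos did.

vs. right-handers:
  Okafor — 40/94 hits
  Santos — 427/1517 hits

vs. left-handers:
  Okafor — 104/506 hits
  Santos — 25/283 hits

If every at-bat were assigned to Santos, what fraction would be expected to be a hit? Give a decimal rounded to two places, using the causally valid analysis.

Pitcher handedness satisfies the back-door criterion: it is not a descendant of the player, and it blocks the spurious path from player to outcome. Adjusting for it (i.e., using the within-pitcher handedness rates) gives the causal effect.
Standardising Santos to the population pitcher handedness mix: 0.671·427/1517 + 0.329·25/283 = 0.218.

0.22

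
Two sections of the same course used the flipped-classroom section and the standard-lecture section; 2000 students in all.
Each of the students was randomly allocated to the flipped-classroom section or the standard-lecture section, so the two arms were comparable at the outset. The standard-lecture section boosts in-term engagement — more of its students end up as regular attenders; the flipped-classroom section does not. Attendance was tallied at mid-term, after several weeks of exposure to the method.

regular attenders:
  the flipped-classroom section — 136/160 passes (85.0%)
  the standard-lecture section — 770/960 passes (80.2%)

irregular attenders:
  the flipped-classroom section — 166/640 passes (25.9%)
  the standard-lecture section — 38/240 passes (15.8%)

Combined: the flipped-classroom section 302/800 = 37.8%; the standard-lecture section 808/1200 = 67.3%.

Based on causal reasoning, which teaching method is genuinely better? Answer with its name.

the standard-lecture section

The distribution of mid-term attendance is itself part of what the teaching method does — it is an intermediate outcome. Holding it fixed would remove that part of the effect; the total effect is the pooled difference.
Pooled: the flipped-classroom section 37.8% vs the standard-lecture section 67.3%; the standard-lecture section is higher overall.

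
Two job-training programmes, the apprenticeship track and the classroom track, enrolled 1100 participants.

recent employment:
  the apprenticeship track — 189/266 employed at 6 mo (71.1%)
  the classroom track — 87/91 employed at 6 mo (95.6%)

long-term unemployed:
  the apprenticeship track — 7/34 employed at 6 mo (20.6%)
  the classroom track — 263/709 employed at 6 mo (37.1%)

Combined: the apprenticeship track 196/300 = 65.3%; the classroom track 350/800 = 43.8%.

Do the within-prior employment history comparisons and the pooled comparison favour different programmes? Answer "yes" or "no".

Within each prior employment history level (recent employment 71.1% vs 95.6%; long-term unemployed 20.6% vs 37.1%), the classroom track has the higher rate every time. Pooled: 65.3% vs 43.8% — the apprenticeship track has the higher rate overall. The two comparisons disagree.

yes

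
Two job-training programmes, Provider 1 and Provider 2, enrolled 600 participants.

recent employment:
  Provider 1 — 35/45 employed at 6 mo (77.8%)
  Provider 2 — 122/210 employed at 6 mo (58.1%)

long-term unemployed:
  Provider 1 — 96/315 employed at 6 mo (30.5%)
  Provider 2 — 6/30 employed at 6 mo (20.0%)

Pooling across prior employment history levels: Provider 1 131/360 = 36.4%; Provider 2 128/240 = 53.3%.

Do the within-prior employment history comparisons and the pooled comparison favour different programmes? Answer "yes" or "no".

yes

Within each prior employment history level (recent employment 77.8% vs 58.1%; long-term unemployed 30.5% vs 20.0%), Provider 1 has the higher rate every time. Pooled: 36.4% vs 53.3% — Provider 2 has the higher rate overall. The two comparisons disagree.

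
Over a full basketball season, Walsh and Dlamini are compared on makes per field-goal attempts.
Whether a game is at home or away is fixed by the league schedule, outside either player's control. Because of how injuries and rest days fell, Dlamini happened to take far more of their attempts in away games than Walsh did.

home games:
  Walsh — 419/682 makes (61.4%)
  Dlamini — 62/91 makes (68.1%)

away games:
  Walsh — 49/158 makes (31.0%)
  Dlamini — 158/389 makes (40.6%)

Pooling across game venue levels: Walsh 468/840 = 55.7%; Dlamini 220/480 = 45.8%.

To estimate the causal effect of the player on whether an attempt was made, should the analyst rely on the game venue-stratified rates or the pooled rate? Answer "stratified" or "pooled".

Nothing the player does changes game venue; the imbalance is an allocation artefact. With game venue also predicting the outcome, the pooled figure is confounded, and the within-stratum comparison is the causal one.
Within each level — home games: 61.4% vs 68.1%; away games: 31.0% vs 40.6% — Dlamini is higher every time.

stratified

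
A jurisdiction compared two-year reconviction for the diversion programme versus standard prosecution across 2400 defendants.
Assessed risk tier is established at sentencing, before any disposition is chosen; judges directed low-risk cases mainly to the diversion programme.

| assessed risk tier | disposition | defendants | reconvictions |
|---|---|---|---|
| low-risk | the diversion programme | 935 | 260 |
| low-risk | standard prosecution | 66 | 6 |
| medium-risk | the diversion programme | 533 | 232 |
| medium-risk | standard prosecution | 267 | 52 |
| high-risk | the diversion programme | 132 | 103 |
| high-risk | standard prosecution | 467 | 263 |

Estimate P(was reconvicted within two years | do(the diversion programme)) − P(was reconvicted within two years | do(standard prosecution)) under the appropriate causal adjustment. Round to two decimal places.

+0.21

The stratified and pooled comparisons disagree (standard prosecution wins within each assessed risk tier; the diversion programme wins overall), so the answer turns on the causal role of assessed risk tier.
Here assessed risk tier is a common cause — it drives both which disposition a case falls under and the outcome. The crude comparison mixes populations; the stratum-specific rates are the causally relevant ones.
Adjusting over the population distribution of assessed risk tier: 0.417·(0.278−0.091) + 0.333·(0.435−0.195) + 0.250·(0.780−0.563) = +0.212.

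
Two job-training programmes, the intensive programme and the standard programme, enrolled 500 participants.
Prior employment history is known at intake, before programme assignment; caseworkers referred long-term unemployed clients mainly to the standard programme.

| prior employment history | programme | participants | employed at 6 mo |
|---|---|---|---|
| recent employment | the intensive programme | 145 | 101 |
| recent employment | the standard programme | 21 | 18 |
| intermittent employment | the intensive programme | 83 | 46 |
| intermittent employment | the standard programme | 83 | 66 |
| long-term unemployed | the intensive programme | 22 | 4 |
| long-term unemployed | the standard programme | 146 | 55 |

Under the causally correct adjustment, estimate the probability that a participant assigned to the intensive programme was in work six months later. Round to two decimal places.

Nothing the programme does changes prior employment history; the imbalance is an allocation artefact. With prior employment history also predicting the outcome, the pooled figure is confounded, and the within-stratum comparison is the causal one.
Standardising the intensive programme to the population prior employment history mix: 0.332·101/145 + 0.332·46/83 + 0.336·4/22 = 0.476.

0.48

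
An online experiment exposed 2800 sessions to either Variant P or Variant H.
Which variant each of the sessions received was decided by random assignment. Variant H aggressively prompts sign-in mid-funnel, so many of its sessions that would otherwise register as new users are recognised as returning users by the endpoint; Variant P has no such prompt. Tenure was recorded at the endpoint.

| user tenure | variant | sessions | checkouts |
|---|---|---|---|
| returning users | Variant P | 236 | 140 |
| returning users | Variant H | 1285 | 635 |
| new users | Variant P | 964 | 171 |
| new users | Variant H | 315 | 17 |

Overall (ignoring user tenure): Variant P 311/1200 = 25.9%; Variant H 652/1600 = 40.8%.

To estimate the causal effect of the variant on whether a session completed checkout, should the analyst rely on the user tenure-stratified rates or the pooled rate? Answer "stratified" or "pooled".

User tenure is recorded after the variant and is itself shifted by it — it sits on the causal path from variant to outcome. Conditioning on a mediator would strip out part of the effect we want; the pooled comparison gives the total causal effect.
Pooled: Variant P 25.9% vs Variant H 40.8%; Variant H is higher overall.

pooled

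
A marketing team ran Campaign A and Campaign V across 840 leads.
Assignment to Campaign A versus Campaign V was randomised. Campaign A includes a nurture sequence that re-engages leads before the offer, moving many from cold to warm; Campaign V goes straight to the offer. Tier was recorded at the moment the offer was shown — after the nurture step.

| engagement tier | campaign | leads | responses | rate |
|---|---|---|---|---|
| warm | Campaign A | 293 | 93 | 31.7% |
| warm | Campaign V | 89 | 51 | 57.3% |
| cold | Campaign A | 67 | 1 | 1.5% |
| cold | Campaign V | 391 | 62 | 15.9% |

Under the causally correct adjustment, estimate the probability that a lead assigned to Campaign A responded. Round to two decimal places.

Campaign V is higher inside every engagement tier stratum but Campaign A is higher in aggregate. Whether to stratify depends on how engagement tier relates to the campaign.
Engagement tier here is a post-treatment variable shaped by the campaign; conditioning on it would introduce bias rather than remove it. The overall comparison is the causal one.
So P(outcome | do(Campaign A)) is just the pooled rate for Campaign A: 94/360 = 0.261.

0.26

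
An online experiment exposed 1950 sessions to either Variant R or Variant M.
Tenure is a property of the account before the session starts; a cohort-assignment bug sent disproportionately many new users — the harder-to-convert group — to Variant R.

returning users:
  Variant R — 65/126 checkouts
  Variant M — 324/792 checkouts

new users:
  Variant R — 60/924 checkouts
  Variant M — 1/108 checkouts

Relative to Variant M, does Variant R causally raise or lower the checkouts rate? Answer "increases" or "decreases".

increases

The stratified and pooled comparisons disagree (Variant R wins within each user tenure; Variant M wins overall), so the answer turns on the causal role of user tenure.
The imbalance in user tenure arose from how sessions were allocated, not from anything the variant did; and user tenure independently affects the outcome. The pooled gap is confounded — condition on user tenure.
Within each level — returning users: 51.6% vs 40.9%; new users: 6.5% vs 0.9% — Variant R is higher every time.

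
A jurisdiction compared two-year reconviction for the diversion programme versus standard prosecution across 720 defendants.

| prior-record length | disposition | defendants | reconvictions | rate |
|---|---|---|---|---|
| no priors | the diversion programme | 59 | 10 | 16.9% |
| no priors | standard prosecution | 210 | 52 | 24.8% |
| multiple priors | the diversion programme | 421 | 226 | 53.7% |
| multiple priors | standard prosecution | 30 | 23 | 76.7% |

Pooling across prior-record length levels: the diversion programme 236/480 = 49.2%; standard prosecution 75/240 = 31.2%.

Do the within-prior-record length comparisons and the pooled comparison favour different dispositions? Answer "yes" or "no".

Within each prior-record length level (no priors 16.9% vs 24.8%; multiple priors 53.7% vs 76.7%), the diversion programme has the lower rate every time. Pooled: 49.2% vs 31.2% — standard prosecution has the lower rate overall. The two comparisons disagree.

yes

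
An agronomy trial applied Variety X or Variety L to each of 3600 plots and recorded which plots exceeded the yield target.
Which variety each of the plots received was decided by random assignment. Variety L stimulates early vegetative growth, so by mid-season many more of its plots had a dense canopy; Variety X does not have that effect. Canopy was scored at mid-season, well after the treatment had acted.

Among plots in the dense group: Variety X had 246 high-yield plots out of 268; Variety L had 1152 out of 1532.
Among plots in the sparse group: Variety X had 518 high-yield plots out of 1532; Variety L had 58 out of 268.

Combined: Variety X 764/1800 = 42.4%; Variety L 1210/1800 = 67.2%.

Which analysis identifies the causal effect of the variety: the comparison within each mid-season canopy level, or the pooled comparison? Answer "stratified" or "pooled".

Variety X is higher inside every mid-season canopy stratum but Variety L is higher in aggregate. Whether to stratify depends on how mid-season canopy relates to the variety.
Mid-season canopy here is a post-treatment variable shaped by the variety; conditioning on it would introduce bias rather than remove it. The overall comparison is the causal one.
Pooled: Variety X 42.4% vs Variety L 67.2%; Variety L is higher overall.

pooled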